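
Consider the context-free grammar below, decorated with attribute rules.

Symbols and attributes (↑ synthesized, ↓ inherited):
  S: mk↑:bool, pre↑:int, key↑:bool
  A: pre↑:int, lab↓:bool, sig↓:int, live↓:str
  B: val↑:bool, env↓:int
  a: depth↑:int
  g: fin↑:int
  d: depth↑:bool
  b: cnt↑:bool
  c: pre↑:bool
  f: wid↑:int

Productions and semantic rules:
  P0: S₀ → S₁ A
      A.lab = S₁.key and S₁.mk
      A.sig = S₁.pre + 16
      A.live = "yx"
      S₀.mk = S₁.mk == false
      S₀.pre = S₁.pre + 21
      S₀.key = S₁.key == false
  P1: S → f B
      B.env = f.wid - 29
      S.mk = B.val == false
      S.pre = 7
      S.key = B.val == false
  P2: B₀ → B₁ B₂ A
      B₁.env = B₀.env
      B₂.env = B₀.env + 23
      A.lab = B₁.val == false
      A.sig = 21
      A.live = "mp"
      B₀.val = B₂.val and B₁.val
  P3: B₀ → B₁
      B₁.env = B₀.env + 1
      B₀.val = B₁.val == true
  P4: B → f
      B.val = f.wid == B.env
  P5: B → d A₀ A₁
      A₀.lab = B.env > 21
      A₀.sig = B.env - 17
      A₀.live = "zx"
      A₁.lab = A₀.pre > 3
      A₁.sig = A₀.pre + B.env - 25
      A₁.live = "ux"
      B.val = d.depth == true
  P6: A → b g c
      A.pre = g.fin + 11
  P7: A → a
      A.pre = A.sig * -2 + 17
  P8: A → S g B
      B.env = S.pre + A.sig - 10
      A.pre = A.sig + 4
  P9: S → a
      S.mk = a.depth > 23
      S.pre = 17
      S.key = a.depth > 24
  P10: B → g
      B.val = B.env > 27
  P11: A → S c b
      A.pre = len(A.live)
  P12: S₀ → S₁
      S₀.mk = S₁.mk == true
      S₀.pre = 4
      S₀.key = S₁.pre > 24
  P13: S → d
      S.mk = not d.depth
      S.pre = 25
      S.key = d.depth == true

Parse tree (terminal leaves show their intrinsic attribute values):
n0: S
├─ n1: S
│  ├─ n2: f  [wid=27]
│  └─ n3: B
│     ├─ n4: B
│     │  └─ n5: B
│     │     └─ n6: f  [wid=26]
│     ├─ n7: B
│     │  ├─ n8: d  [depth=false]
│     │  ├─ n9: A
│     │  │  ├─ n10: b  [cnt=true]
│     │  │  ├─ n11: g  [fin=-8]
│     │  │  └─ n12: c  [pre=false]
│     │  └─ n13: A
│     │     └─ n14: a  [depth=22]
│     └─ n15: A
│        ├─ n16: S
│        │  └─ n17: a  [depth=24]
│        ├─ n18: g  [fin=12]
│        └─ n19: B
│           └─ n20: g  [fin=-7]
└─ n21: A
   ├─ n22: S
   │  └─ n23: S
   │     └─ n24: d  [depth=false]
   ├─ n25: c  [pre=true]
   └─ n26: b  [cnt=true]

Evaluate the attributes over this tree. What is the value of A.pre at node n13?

1. n2.wid = 27  [terminal]
2. n3.env = -2  [f.wid - 29]
3. n4.env = -2  [B₀.env]
4. n5.env = -1  [B₀.env + 1]
5. n6.wid = 26  [terminal]
6. n5.val = false  [f.wid == B.env]
7. n4.val = false  [B₁.val == true]
8. n7.env = 21  [B₀.env + 23]
9. n8.depth = false  [terminal]
10. n9.lab = false  [B.env > 21]
11. n9.sig = 4  [B.env - 17]
12. n9.live = "zx"  ["zx"]
13. n10.cnt = true  [terminal]
14. n11.fin = -8  [terminal]
15. n12.pre = false  [terminal]
16. n9.pre = 3  [g.fin + 11]
17. n13.lab = false  [A₀.pre > 3]
18. n13.sig = -1  [A₀.pre + B.env - 25]
19. n13.live = "ux"  ["ux"]
20. n14.depth = 22  [terminal]
21. n13.pre = 19  [A.sig * -2 + 17]
22. n7.val = false  [d.depth == true]
23. n15.lab = true  [B₁.val == false]
24. n15.sig = 21  [21]
25. n15.live = "mp"  ["mp"]
26. n17.depth = 24  [terminal]
27. n16.mk = true  [a.depth > 23]
28. n16.pre = 17  [17]
29. n16.key = false  [a.depth > 24]
30. n18.fin = 12  [terminal]
31. n19.env = 28  [S.pre + A.sig - 10]
32. n20.fin = -7  [terminal]
33. n19.val = true  [B.env > 27]
34. n15.pre = 25  [A.sig + 4]
35. n3.val = false  [B₂.val and B₁.val]
36. n1.mk = true  [B.val == false]
37. n1.pre = 7  [7]
38. n1.key = true  [B.val == false]
39. n21.lab = true  [S₁.key and S₁.mk]
40. n21.sig = 23  [S₁.pre + 16]
41. n21.live = "yx"  ["yx"]
42. n24.depth = false  [terminal]
43. n23.mk = true  [not d.depth]
44. n23.pre = 25  [25]
45. n23.key = false  [d.depth == true]
46. n22.mk = true  [S₁.mk == true]
47. n22.pre = 4  [4]
48. n22.key = true  [S₁.pre > 24]
49. n25.pre = true  [terminal]
50. n26.cnt = true  [terminal]
51. n21.pre = 2  [len(A.live)]
52. n0.mk = false  [S₁.mk == false]
53. n0.pre = 28  [S₁.pre + 21]
54. n0.key = false  [S₁.key == false]

19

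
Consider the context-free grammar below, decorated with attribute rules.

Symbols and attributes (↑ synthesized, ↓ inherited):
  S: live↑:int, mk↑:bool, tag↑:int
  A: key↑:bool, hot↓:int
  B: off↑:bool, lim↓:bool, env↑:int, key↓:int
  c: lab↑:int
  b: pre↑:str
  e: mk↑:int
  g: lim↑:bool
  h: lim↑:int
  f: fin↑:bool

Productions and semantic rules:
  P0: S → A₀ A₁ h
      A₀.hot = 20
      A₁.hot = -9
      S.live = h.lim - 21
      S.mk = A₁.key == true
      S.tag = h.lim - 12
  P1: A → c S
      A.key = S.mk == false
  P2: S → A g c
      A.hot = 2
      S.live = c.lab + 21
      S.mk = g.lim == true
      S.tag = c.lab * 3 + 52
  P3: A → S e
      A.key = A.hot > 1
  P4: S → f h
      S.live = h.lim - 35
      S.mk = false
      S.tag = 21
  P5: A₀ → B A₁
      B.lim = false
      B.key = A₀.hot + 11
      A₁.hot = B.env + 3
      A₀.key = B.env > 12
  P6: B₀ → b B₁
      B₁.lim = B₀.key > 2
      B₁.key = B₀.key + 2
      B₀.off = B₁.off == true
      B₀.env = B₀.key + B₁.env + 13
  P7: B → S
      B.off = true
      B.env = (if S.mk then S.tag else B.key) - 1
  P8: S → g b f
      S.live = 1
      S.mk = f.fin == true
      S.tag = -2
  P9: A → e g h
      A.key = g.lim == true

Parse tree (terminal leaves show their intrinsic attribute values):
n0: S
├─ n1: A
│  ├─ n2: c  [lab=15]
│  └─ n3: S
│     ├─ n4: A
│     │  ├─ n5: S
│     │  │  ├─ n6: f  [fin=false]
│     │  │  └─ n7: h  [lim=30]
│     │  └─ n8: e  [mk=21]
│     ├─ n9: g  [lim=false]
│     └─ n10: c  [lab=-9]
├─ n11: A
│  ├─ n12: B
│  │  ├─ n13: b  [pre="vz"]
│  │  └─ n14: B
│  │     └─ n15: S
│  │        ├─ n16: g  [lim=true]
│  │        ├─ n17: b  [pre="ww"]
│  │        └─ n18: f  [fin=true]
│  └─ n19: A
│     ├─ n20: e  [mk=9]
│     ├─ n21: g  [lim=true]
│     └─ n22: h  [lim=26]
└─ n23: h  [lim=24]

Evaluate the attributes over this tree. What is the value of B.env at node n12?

12

1. n1.hot = 20  [20]
2. n2.lab = 15  [terminal]
3. n4.hot = 2  [2]
4. n6.fin = false  [terminal]
5. n7.lim = 30  [terminal]
6. n5.live = -5  [h.lim - 35]
7. n5.mk = false  [false]
8. n5.tag = 21  [21]
9. n8.mk = 21  [terminal]
10. n4.key = true  [A.hot > 1]
11. n9.lim = false  [terminal]
12. n10.lab = -9  [terminal]
13. n3.live = 12  [c.lab + 21]
14. n3.mk = false  [g.lim == true]
15. n3.tag = 25  [c.lab * 3 + 52]
16. n1.key = true  [S.mk == false]
17. n11.hot = -9  [-9]
18. n12.lim = false  [false]
19. n12.key = 2  [A₀.hot + 11]
20. n13.pre = "vz"  [terminal]
21. n14.lim = false  [B₀.key > 2]
22. n14.key = 4  [B₀.key + 2]
23. n16.lim = true  [terminal]
24. n17.pre = "ww"  [terminal]
25. n18.fin = true  [terminal]
26. n15.live = 1  [1]
27. n15.mk = true  [f.fin == true]
28. n15.tag = -2  [-2]
29. n14.off = true  [true]
30. n14.env = -3  [(if S.mk then S.tag else B.key) - 1]
31. n12.off = true  [B₁.off == true]
32. n12.env = 12  [B₀.key + B₁.env + 13]
33. n19.hot = 15  [B.env + 3]
34. n20.mk = 9  [terminal]
35. n21.lim = true  [terminal]
36. n22.lim = 26  [terminal]
37. n19.key = true  [g.lim == true]
38. n11.key = false  [B.env > 12]
39. n23.lim = 24  [terminal]
40. n0.live = 3  [h.lim - 21]
41. n0.mk = false  [A₁.key == true]
42. n0.tag = 12  [h.lim - 12]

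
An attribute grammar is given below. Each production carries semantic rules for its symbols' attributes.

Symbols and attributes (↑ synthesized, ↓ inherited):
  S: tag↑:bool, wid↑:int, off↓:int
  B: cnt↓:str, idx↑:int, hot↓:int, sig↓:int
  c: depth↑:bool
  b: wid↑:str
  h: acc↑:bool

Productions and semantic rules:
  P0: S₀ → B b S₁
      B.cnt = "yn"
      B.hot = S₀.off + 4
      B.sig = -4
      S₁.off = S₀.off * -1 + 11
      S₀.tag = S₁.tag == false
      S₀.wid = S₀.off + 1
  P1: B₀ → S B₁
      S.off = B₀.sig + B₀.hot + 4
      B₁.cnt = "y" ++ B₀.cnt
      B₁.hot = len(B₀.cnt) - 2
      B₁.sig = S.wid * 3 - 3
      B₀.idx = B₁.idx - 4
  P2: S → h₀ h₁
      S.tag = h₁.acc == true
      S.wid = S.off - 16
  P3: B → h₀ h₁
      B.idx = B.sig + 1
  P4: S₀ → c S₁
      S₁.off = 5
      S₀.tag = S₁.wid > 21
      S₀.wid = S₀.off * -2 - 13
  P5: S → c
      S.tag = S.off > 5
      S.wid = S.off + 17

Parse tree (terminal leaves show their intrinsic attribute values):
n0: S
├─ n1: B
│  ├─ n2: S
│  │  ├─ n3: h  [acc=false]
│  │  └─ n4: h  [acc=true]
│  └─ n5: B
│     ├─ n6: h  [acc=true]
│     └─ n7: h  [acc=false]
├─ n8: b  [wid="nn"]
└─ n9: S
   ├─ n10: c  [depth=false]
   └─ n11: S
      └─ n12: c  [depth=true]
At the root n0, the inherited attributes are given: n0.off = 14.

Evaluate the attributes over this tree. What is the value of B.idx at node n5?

4

1. n0.off = 14  [given at root]
2. n1.cnt = "yn"  ["yn"]
3. n1.hot = 18  [S₀.off + 4]
4. n1.sig = -4  [-4]
5. n2.off = 18  [B₀.sig + B₀.hot + 4]
6. n3.acc = false  [terminal]
7. n4.acc = true  [terminal]
8. n2.tag = true  [h₁.acc == true]
9. n2.wid = 2  [S.off - 16]
10. n5.cnt = "yyn"  ["y" ++ B₀.cnt]
11. n5.hot = 0  [len(B₀.cnt) - 2]
12. n5.sig = 3  [S.wid * 3 - 3]
13. n6.acc = true  [terminal]
14. n7.acc = false  [terminal]
15. n5.idx = 4  [B.sig + 1]
16. n1.idx = 0  [B₁.idx - 4]
17. n8.wid = "nn"  [terminal]
18. n9.off = -3  [S₀.off * -1 + 11]
19. n10.depth = false  [terminal]
20. n11.off = 5  [5]
21. n12.depth = true  [terminal]
22. n11.tag = false  [S.off > 5]
23. n11.wid = 22  [S.off + 17]
24. n9.tag = true  [S₁.wid > 21]
25. n9.wid = -7  [S₀.off * -2 - 13]
26. n0.tag = false  [S₁.tag == false]
27. n0.wid = 15  [S₀.off + 1]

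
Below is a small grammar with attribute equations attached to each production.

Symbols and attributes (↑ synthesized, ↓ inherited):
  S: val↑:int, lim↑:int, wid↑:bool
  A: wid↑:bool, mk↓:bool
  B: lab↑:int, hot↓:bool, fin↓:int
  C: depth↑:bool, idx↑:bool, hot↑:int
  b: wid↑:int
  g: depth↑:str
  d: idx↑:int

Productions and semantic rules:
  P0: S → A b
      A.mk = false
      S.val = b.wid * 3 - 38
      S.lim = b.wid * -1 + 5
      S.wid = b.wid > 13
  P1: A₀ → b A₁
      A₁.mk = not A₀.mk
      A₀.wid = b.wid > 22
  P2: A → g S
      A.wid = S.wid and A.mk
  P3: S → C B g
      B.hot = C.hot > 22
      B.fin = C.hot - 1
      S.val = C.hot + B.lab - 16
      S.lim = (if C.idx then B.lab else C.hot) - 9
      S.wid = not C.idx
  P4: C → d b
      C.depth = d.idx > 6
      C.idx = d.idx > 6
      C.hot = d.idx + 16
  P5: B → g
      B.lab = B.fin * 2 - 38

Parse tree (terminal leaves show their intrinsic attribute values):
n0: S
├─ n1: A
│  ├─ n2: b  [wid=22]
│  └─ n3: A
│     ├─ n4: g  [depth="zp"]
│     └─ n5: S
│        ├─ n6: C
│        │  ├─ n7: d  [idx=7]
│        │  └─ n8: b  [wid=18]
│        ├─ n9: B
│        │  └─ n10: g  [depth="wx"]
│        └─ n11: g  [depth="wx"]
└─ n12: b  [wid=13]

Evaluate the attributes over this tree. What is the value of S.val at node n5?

1. n1.mk = false  [false]
2. n2.wid = 22  [terminal]
3. n3.mk = true  [not A₀.mk]
4. n4.depth = "zp"  [terminal]
5. n7.idx = 7  [terminal]
6. n8.wid = 18  [terminal]
7. n6.depth = true  [d.idx > 6]
8. n6.idx = true  [d.idx > 6]
9. n6.hot = 23  [d.idx + 16]
10. n9.hot = true  [C.hot > 22]
11. n9.fin = 22  [C.hot - 1]
12. n10.depth = "wx"  [terminal]
13. n9.lab = 6  [B.fin * 2 - 38]
14. n11.depth = "wx"  [terminal]
15. n5.val = 13  [C.hot + B.lab - 16]
16. n5.lim = -3  [(if C.idx then B.lab else C.hot) - 9]
17. n5.wid = false  [not C.idx]
18. n3.wid = false  [S.wid and A.mk]
19. n1.wid = false  [b.wid > 22]
20. n12.wid = 13  [terminal]
21. n0.val = 1  [b.wid * 3 - 38]
22. n0.lim = -8  [b.wid * -1 + 5]
23. n0.wid = false  [b.wid > 13]

13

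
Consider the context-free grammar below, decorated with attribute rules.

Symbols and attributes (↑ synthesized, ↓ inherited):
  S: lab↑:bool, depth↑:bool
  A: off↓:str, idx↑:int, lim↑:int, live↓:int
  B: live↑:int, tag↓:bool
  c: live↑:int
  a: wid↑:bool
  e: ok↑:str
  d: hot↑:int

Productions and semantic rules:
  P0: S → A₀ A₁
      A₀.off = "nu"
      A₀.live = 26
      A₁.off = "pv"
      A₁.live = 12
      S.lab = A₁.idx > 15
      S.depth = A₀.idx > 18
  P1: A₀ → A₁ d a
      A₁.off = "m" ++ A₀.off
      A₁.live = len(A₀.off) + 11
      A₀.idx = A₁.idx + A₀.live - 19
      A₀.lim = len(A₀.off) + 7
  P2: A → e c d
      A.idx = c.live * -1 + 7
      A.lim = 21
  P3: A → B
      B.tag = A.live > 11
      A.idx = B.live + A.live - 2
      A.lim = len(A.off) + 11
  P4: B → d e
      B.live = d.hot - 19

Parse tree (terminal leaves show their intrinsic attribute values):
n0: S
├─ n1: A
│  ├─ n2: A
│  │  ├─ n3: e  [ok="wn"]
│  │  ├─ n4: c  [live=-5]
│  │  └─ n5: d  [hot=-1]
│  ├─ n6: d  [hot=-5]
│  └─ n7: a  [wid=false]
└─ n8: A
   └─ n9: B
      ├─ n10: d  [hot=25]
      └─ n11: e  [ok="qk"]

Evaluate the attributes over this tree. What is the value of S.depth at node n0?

true

1. n1.off = "nu"  ["nu"]
2. n1.live = 26  [26]
3. n2.off = "mnu"  ["m" ++ A₀.off]
4. n2.live = 13  [len(A₀.off) + 11]
5. n3.ok = "wn"  [terminal]
6. n4.live = -5  [terminal]
7. n5.hot = -1  [terminal]
8. n2.idx = 12  [c.live * -1 + 7]
9. n2.lim = 21  [21]
10. n6.hot = -5  [terminal]
11. n7.wid = false  [terminal]
12. n1.idx = 19  [A₁.idx + A₀.live - 19]
13. n1.lim = 9  [len(A₀.off) + 7]
14. n8.off = "pv"  ["pv"]
15. n8.live = 12  [12]
16. n9.tag = true  [A.live > 11]
17. n10.hot = 25  [terminal]
18. n11.ok = "qk"  [terminal]
19. n9.live = 6  [d.hot - 19]
20. n8.idx = 16  [B.live + A.live - 2]
21. n8.lim = 13  [len(A.off) + 11]
22. n0.lab = true  [A₁.idx > 15]
23. n0.depth = true  [A₀.idx > 18]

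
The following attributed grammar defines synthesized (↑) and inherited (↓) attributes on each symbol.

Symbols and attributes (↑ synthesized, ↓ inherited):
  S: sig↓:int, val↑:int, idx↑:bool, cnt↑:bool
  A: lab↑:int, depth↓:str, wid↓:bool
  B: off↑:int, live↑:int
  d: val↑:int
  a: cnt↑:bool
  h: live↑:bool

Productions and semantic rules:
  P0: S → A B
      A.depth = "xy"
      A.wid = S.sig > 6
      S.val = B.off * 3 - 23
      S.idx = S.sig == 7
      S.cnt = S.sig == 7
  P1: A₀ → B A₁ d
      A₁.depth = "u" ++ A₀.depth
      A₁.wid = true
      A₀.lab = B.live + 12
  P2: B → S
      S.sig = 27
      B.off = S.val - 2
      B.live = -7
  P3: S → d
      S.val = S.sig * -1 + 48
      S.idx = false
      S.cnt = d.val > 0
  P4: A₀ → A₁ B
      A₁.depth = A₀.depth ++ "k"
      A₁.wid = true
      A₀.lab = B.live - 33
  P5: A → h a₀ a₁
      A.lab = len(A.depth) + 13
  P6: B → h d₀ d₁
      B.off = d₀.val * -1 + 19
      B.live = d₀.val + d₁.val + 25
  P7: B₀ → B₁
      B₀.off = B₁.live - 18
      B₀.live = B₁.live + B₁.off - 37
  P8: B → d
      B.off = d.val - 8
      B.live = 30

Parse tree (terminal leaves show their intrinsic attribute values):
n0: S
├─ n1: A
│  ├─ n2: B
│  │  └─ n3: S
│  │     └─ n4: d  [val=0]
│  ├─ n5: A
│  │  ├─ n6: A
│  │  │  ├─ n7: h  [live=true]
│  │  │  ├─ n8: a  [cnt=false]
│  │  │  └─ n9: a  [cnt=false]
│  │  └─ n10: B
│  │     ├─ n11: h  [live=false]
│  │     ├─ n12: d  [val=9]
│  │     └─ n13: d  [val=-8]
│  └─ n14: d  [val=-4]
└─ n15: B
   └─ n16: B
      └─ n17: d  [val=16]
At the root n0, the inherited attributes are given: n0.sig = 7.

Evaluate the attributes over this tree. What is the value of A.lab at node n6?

17

1. n0.sig = 7  [given at root]
2. n1.depth = "xy"  ["xy"]
3. n1.wid = true  [S.sig > 6]
4. n3.sig = 27  [27]
5. n4.val = 0  [terminal]
6. n3.val = 21  [S.sig * -1 + 48]
7. n3.idx = false  [false]
8. n3.cnt = false  [d.val > 0]
9. n2.off = 19  [S.val - 2]
10. n2.live = -7  [-7]
11. n5.depth = "uxy"  ["u" ++ A₀.depth]
12. n5.wid = true  [true]
13. n6.depth = "uxyk"  [A₀.depth ++ "k"]
14. n6.wid = true  [true]
15. n7.live = true  [terminal]
16. n8.cnt = false  [terminal]
17. n9.cnt = false  [terminal]
18. n6.lab = 17  [len(A.depth) + 13]
19. n11.live = false  [terminal]
20. n12.val = 9  [terminal]
21. n13.val = -8  [terminal]
22. n10.off = 10  [d₀.val * -1 + 19]
23. n10.live = 26  [d₀.val + d₁.val + 25]
24. n5.lab = -7  [B.live - 33]
25. n14.val = -4  [terminal]
26. n1.lab = 5  [B.live + 12]
27. n17.val = 16  [terminal]
28. n16.off = 8  [d.val - 8]
29. n16.live = 30  [30]
30. n15.off = 12  [B₁.live - 18]
31. n15.live = 1  [B₁.live + B₁.off - 37]
32. n0.val = 13  [B.off * 3 - 23]
33. n0.idx = true  [S.sig == 7]
34. n0.cnt = true  [S.sig == 7]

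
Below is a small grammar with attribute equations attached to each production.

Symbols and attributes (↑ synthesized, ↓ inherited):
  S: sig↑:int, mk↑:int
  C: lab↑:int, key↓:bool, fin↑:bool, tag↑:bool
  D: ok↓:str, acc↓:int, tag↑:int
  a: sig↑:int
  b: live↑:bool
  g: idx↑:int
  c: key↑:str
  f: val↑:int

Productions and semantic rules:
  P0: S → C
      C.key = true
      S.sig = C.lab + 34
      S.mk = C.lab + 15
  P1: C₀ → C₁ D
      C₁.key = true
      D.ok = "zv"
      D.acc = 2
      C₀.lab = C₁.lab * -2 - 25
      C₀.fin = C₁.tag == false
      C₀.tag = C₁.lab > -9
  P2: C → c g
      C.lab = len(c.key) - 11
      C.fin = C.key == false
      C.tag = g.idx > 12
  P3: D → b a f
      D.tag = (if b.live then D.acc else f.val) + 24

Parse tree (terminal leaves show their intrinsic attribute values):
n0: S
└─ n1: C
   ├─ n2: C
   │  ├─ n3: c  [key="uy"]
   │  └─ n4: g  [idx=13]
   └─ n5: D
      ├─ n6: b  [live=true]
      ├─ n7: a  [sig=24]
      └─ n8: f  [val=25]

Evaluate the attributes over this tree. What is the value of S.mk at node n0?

8

1. n1.key = true  [true]
2. n2.key = true  [true]
3. n3.key = "uy"  [terminal]
4. n4.idx = 13  [terminal]
5. n2.lab = -9  [len(c.key) - 11]
6. n2.fin = false  [C.key == false]
7. n2.tag = true  [g.idx > 12]
8. n5.ok = "zv"  ["zv"]
9. n5.acc = 2  [2]
10. n6.live = true  [terminal]
11. n7.sig = 24  [terminal]
12. n8.val = 25  [terminal]
13. n5.tag = 26  [(if b.live then D.acc else f.val) + 24]
14. n1.lab = -7  [C₁.lab * -2 - 25]
15. n1.fin = false  [C₁.tag == false]
16. n1.tag = false  [C₁.lab > -9]
17. n0.sig = 27  [C.lab + 34]
18. n0.mk = 8  [C.lab + 15]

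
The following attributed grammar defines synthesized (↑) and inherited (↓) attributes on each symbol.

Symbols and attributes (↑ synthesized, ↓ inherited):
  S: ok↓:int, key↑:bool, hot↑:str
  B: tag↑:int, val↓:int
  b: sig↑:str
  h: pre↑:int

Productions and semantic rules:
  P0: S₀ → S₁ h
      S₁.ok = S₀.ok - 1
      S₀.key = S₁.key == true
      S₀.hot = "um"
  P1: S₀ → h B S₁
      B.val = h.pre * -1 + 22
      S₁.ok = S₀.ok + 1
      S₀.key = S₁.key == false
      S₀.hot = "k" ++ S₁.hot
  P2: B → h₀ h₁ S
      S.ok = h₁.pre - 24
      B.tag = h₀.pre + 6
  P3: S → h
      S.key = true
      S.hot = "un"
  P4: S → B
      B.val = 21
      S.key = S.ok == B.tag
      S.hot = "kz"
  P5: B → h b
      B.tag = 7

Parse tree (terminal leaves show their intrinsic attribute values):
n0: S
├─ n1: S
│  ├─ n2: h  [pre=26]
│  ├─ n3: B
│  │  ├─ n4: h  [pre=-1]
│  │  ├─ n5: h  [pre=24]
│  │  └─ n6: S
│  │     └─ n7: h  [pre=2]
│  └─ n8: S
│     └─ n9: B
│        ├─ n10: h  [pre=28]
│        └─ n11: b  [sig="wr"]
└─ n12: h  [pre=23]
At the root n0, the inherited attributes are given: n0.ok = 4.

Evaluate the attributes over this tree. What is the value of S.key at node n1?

1. n0.ok = 4  [given at root]
2. n1.ok = 3  [S₀.ok - 1]
3. n2.pre = 26  [terminal]
4. n3.val = -4  [h.pre * -1 + 22]
5. n4.pre = -1  [terminal]
6. n5.pre = 24  [terminal]
7. n6.ok = 0  [h₁.pre - 24]
8. n7.pre = 2  [terminal]
9. n6.key = true  [true]
10. n6.hot = "un"  ["un"]
11. n3.tag = 5  [h₀.pre + 6]
12. n8.ok = 4  [S₀.ok + 1]
13. n9.val = 21  [21]
14. n10.pre = 28  [terminal]
15. n11.sig = "wr"  [terminal]
16. n9.tag = 7  [7]
17. n8.key = false  [S.ok == B.tag]
18. n8.hot = "kz"  ["kz"]
19. n1.key = true  [S₁.key == false]
20. n1.hot = "kkz"  ["k" ++ S₁.hot]
21. n12.pre = 23  [terminal]
22. n0.key = true  [S₁.key == true]
23. n0.hot = "um"  ["um"]

true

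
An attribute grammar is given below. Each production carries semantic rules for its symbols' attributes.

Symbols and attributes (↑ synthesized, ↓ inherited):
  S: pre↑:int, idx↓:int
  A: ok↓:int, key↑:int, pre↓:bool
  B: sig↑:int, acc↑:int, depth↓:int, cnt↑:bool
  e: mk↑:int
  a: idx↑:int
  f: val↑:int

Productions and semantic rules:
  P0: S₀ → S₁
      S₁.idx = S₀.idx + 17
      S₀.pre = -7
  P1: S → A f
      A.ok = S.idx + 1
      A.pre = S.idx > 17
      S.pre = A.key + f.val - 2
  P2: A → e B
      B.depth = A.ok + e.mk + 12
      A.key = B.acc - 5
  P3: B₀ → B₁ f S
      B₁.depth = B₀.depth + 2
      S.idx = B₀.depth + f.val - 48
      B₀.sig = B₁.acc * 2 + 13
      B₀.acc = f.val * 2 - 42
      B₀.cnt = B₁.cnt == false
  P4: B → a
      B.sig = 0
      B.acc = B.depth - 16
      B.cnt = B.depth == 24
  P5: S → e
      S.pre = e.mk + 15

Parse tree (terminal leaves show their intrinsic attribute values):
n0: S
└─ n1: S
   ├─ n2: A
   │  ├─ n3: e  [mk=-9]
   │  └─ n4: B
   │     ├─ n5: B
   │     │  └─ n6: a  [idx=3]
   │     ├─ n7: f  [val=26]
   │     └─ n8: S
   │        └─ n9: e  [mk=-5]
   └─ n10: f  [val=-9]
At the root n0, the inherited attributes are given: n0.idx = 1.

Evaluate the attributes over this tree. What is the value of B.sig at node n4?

29

1. n0.idx = 1  [given at root]
2. n1.idx = 18  [S₀.idx + 17]
3. n2.ok = 19  [S.idx + 1]
4. n2.pre = true  [S.idx > 17]
5. n3.mk = -9  [terminal]
6. n4.depth = 22  [A.ok + e.mk + 12]
7. n5.depth = 24  [B₀.depth + 2]
8. n6.idx = 3  [terminal]
9. n5.sig = 0  [0]
10. n5.acc = 8  [B.depth - 16]
11. n5.cnt = true  [B.depth == 24]
12. n7.val = 26  [terminal]
13. n8.idx = 0  [B₀.depth + f.val - 48]
14. n9.mk = -5  [terminal]
15. n8.pre = 10  [e.mk + 15]
16. n4.sig = 29  [B₁.acc * 2 + 13]
17. n4.acc = 10  [f.val * 2 - 42]
18. n4.cnt = false  [B₁.cnt == false]
19. n2.key = 5  [B.acc - 5]
20. n10.val = -9  [terminal]
21. n1.pre = -6  [A.key + f.val - 2]
22. n0.pre = -7  [-7]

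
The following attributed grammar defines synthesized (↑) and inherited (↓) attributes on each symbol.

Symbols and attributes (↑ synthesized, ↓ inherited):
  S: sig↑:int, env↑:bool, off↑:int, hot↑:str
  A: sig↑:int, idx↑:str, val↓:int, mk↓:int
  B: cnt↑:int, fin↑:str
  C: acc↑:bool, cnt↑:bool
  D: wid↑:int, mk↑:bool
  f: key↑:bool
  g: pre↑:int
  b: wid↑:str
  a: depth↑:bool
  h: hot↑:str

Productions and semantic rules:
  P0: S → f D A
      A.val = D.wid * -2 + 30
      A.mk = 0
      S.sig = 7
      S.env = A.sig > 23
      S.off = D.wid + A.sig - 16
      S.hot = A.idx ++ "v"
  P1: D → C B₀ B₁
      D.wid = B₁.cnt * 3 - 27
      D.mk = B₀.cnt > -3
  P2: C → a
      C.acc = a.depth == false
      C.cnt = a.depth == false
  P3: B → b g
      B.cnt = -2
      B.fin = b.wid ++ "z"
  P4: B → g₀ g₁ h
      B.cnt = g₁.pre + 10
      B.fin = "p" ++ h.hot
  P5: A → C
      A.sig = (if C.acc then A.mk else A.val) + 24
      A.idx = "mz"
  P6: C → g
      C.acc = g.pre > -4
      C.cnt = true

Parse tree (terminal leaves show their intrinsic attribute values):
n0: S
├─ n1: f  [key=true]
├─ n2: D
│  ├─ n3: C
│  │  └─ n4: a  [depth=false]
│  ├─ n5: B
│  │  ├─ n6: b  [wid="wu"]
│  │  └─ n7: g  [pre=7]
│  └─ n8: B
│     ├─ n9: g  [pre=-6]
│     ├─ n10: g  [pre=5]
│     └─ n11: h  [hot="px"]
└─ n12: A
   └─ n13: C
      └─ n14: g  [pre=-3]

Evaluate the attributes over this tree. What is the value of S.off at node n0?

1. n1.key = true  [terminal]
2. n4.depth = false  [terminal]
3. n3.acc = true  [a.depth == false]
4. n3.cnt = true  [a.depth == false]
5. n6.wid = "wu"  [terminal]
6. n7.pre = 7  [terminal]
7. n5.cnt = -2  [-2]
8. n5.fin = "wuz"  [b.wid ++ "z"]
9. n9.pre = -6  [terminal]
10. n10.pre = 5  [terminal]
11. n11.hot = "px"  [terminal]
12. n8.cnt = 15  [g₁.pre + 10]
13. n8.fin = "ppx"  ["p" ++ h.hot]
14. n2.wid = 18  [B₁.cnt * 3 - 27]
15. n2.mk = true  [B₀.cnt > -3]
16. n12.val = -6  [D.wid * -2 + 30]
17. n12.mk = 0  [0]
18. n14.pre = -3  [terminal]
19. n13.acc = true  [g.pre > -4]
20. n13.cnt = true  [true]
21. n12.sig = 24  [(if C.acc then A.mk else A.val) + 24]
22. n12.idx = "mz"  ["mz"]
23. n0.sig = 7  [7]
24. n0.env = true  [A.sig > 23]
25. n0.off = 26  [D.wid + A.sig - 16]
26. n0.hot = "mzv"  [A.idx ++ "v"]

26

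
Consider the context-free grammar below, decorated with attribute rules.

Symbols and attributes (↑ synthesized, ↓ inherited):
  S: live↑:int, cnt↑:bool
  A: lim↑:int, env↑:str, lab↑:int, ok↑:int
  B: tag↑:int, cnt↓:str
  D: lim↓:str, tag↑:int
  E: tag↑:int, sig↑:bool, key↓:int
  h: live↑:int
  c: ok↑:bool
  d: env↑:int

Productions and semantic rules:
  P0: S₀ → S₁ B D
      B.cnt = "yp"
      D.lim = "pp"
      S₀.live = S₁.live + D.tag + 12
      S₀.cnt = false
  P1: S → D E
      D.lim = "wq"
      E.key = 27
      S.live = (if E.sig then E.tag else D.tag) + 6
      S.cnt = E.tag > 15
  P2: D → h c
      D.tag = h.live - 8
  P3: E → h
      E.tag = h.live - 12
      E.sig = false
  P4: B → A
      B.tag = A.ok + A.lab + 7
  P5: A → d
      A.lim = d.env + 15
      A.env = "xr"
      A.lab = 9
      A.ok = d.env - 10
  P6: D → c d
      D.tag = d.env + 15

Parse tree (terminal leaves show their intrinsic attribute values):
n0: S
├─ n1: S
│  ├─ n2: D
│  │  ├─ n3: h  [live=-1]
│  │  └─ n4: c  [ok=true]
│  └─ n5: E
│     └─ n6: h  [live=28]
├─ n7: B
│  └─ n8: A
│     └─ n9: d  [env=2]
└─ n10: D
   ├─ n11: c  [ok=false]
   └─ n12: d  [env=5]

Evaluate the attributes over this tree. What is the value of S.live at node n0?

1. n2.lim = "wq"  ["wq"]
2. n3.live = -1  [terminal]
3. n4.ok = true  [terminal]
4. n2.tag = -9  [h.live - 8]
5. n5.key = 27  [27]
6. n6.live = 28  [terminal]
7. n5.tag = 16  [h.live - 12]
8. n5.sig = false  [false]
9. n1.live = -3  [(if E.sig then E.tag else D.tag) + 6]
10. n1.cnt = true  [E.tag > 15]
11. n7.cnt = "yp"  ["yp"]
12. n9.env = 2  [terminal]
13. n8.lim = 17  [d.env + 15]
14. n8.env = "xr"  ["xr"]
15. n8.lab = 9  [9]
16. n8.ok = -8  [d.env - 10]
17. n7.tag = 8  [A.ok + A.lab + 7]
18. n10.lim = "pp"  ["pp"]
19. n11.ok = false  [terminal]
20. n12.env = 5  [terminal]
21. n10.tag = 20  [d.env + 15]
22. n0.live = 29  [S₁.live + D.tag + 12]
23. n0.cnt = false  [false]

29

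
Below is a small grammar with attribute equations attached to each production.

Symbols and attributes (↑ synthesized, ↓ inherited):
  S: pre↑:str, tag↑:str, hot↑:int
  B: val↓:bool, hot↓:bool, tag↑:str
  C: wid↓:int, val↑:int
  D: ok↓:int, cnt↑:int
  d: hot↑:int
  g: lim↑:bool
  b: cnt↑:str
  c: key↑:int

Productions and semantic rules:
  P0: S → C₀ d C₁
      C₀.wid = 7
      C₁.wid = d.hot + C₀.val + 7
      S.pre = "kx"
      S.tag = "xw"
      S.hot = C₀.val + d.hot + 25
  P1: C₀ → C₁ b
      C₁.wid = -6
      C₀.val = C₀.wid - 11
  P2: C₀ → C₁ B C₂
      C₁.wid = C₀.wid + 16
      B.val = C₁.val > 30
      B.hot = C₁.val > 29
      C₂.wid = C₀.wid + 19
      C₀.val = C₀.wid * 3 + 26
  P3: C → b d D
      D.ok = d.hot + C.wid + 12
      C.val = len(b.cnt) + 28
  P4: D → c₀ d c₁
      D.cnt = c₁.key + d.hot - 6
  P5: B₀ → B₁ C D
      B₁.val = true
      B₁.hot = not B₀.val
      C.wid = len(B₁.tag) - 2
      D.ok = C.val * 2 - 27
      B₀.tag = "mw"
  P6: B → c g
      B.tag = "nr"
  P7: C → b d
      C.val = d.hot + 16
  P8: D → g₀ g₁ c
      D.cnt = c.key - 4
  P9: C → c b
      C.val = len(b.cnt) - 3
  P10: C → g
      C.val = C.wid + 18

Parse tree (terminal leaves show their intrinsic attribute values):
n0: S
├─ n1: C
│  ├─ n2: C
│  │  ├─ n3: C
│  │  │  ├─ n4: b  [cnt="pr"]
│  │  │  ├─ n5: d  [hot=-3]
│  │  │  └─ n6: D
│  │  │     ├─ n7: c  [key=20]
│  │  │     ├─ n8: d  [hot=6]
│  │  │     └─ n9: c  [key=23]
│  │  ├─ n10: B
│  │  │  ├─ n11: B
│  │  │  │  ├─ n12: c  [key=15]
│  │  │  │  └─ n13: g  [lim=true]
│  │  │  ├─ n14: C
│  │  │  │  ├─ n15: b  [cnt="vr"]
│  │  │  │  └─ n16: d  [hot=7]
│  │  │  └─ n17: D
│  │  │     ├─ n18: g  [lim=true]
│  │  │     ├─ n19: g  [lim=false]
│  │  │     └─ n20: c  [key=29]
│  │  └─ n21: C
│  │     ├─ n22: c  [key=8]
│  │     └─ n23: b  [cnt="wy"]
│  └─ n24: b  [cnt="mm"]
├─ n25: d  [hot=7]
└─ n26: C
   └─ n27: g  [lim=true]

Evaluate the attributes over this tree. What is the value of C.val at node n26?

28

1. n1.wid = 7  [7]
2. n2.wid = -6  [-6]
3. n3.wid = 10  [C₀.wid + 16]
4. n4.cnt = "pr"  [terminal]
5. n5.hot = -3  [terminal]
6. n6.ok = 19  [d.hot + C.wid + 12]
7. n7.key = 20  [terminal]
8. n8.hot = 6  [terminal]
9. n9.key = 23  [terminal]
10. n6.cnt = 23  [c₁.key + d.hot - 6]
11. n3.val = 30  [len(b.cnt) + 28]
12. n10.val = false  [C₁.val > 30]
13. n10.hot = true  [C₁.val > 29]
14. n11.val = true  [true]
15. n11.hot = true  [not B₀.val]
16. n12.key = 15  [terminal]
17. n13.lim = true  [terminal]
18. n11.tag = "nr"  ["nr"]
19. n14.wid = 0  [len(B₁.tag) - 2]
20. n15.cnt = "vr"  [terminal]
21. n16.hot = 7  [terminal]
22. n14.val = 23  [d.hot + 16]
23. n17.ok = 19  [C.val * 2 - 27]
24. n18.lim = true  [terminal]
25. n19.lim = false  [terminal]
26. n20.key = 29  [terminal]
27. n17.cnt = 25  [c.key - 4]
28. n10.tag = "mw"  ["mw"]
29. n21.wid = 13  [C₀.wid + 19]
30. n22.key = 8  [terminal]
31. n23.cnt = "wy"  [terminal]
32. n21.val = -1  [len(b.cnt) - 3]
33. n2.val = 8  [C₀.wid * 3 + 26]
34. n24.cnt = "mm"  [terminal]
35. n1.val = -4  [C₀.wid - 11]
36. n25.hot = 7  [terminal]
37. n26.wid = 10  [d.hot + C₀.val + 7]
38. n27.lim = true  [terminal]
39. n26.val = 28  [C.wid + 18]
40. n0.pre = "kx"  ["kx"]
41. n0.tag = "xw"  ["xw"]
42. n0.hot = 28  [C₀.val + d.hot + 25]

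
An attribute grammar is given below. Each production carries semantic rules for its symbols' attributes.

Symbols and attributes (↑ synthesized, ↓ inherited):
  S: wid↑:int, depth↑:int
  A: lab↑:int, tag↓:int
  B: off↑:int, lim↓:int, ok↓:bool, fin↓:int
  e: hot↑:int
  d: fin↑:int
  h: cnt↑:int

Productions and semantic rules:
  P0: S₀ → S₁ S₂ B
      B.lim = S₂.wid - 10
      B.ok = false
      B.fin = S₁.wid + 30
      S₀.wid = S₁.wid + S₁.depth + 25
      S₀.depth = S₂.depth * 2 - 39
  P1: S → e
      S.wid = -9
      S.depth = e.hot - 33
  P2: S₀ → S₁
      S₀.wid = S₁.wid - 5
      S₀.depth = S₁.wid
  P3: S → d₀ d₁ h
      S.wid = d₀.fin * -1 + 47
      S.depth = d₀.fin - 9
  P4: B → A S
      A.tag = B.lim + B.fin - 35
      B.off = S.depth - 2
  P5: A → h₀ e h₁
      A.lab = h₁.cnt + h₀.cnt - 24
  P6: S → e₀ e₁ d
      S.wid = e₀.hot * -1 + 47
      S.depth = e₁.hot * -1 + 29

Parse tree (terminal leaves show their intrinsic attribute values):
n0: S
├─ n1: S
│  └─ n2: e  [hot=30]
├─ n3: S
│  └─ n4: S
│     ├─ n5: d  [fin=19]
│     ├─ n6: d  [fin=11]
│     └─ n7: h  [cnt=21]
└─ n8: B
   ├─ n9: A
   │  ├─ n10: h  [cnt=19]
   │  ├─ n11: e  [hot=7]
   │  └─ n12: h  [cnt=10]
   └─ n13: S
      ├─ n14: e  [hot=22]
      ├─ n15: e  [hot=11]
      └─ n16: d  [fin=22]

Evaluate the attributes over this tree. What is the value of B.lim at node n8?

1. n2.hot = 30  [terminal]
2. n1.wid = -9  [-9]
3. n1.depth = -3  [e.hot - 33]
4. n5.fin = 19  [terminal]
5. n6.fin = 11  [terminal]
6. n7.cnt = 21  [terminal]
7. n4.wid = 28  [d₀.fin * -1 + 47]
8. n4.depth = 10  [d₀.fin - 9]
9. n3.wid = 23  [S₁.wid - 5]
10. n3.depth = 28  [S₁.wid]
11. n8.lim = 13  [S₂.wid - 10]
12. n8.ok = false  [false]
13. n8.fin = 21  [S₁.wid + 30]
14. n9.tag = -1  [B.lim + B.fin - 35]
15. n10.cnt = 19  [terminal]
16. n11.hot = 7  [terminal]
17. n12.cnt = 10  [terminal]
18. n9.lab = 5  [h₁.cnt + h₀.cnt - 24]
19. n14.hot = 22  [terminal]
20. n15.hot = 11  [terminal]
21. n16.fin = 22  [terminal]
22. n13.wid = 25  [e₀.hot * -1 + 47]
23. n13.depth = 18  [e₁.hot * -1 + 29]
24. n8.off = 16  [S.depth - 2]
25. n0.wid = 13  [S₁.wid + S₁.depth + 25]
26. n0.depth = 17  [S₂.depth * 2 - 39]

13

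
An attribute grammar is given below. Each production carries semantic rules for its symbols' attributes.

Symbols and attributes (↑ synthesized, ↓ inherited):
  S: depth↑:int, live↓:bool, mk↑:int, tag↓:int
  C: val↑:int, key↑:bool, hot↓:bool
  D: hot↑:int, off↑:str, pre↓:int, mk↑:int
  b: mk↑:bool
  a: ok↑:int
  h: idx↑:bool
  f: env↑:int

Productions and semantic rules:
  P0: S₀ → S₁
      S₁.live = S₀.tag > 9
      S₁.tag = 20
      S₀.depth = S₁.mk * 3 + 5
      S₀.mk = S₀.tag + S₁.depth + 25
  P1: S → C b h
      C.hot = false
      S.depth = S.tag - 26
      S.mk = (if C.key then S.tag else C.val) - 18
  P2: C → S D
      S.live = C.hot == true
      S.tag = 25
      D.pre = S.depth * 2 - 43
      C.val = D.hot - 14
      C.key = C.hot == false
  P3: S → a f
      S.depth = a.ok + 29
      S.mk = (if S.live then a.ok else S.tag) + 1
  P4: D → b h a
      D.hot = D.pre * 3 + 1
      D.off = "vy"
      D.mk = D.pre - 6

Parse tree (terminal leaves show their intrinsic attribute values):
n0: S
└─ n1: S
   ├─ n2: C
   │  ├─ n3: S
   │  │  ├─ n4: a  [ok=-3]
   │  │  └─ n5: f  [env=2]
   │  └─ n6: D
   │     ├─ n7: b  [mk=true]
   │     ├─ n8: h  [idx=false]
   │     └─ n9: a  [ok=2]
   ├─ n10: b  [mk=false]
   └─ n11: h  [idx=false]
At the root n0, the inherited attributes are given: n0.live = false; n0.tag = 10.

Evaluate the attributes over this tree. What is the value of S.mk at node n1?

1. n0.live = false  [given at root]
2. n0.tag = 10  [given at root]
3. n1.live = true  [S₀.tag > 9]
4. n1.tag = 20  [20]
5. n2.hot = false  [false]
6. n3.live = false  [C.hot == true]
7. n3.tag = 25  [25]
8. n4.ok = -3  [terminal]
9. n5.env = 2  [terminal]
10. n3.depth = 26  [a.ok + 29]
11. n3.mk = 26  [(if S.live then a.ok else S.tag) + 1]
12. n6.pre = 9  [S.depth * 2 - 43]
13. n7.mk = true  [terminal]
14. n8.idx = false  [terminal]
15. n9.ok = 2  [terminal]
16. n6.hot = 28  [D.pre * 3 + 1]
17. n6.off = "vy"  ["vy"]
18. n6.mk = 3  [D.pre - 6]
19. n2.val = 14  [D.hot - 14]
20. n2.key = true  [C.hot == false]
21. n10.mk = false  [terminal]
22. n11.idx = false  [terminal]
23. n1.depth = -6  [S.tag - 26]
24. n1.mk = 2  [(if C.key then S.tag else C.val) - 18]
25. n0.depth = 11  [S₁.mk * 3 + 5]
26. n0.mk = 29  [S₀.tag + S₁.depth + 25]

2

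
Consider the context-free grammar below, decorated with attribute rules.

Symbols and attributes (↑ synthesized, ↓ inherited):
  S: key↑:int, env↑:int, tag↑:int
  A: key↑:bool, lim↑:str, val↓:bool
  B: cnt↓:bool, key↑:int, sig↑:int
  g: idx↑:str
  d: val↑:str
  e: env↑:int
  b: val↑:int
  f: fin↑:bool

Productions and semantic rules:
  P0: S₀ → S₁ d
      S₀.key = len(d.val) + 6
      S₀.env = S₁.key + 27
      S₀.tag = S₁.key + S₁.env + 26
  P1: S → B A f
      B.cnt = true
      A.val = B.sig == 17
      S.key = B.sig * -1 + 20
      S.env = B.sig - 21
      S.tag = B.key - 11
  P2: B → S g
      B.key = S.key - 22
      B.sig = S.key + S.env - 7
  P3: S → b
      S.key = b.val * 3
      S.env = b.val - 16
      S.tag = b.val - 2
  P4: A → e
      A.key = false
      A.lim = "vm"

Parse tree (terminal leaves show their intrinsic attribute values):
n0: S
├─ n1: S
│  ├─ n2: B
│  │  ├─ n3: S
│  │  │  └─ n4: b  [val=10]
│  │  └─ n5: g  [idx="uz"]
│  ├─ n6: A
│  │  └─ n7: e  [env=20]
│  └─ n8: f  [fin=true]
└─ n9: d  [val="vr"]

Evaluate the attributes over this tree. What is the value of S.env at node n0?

1. n2.cnt = true  [true]
2. n4.val = 10  [terminal]
3. n3.key = 30  [b.val * 3]
4. n3.env = -6  [b.val - 16]
5. n3.tag = 8  [b.val - 2]
6. n5.idx = "uz"  [terminal]
7. n2.key = 8  [S.key - 22]
8. n2.sig = 17  [S.key + S.env - 7]
9. n6.val = true  [B.sig == 17]
10. n7.env = 20  [terminal]
11. n6.key = false  [false]
12. n6.lim = "vm"  ["vm"]
13. n8.fin = true  [terminal]
14. n1.key = 3  [B.sig * -1 + 20]
15. n1.env = -4  [B.sig - 21]
16. n1.tag = -3  [B.key - 11]
17. n9.val = "vr"  [terminal]
18. n0.key = 8  [len(d.val) + 6]
19. n0.env = 30  [S₁.key + 27]
20. n0.tag = 25  [S₁.key + S₁.env + 26]

30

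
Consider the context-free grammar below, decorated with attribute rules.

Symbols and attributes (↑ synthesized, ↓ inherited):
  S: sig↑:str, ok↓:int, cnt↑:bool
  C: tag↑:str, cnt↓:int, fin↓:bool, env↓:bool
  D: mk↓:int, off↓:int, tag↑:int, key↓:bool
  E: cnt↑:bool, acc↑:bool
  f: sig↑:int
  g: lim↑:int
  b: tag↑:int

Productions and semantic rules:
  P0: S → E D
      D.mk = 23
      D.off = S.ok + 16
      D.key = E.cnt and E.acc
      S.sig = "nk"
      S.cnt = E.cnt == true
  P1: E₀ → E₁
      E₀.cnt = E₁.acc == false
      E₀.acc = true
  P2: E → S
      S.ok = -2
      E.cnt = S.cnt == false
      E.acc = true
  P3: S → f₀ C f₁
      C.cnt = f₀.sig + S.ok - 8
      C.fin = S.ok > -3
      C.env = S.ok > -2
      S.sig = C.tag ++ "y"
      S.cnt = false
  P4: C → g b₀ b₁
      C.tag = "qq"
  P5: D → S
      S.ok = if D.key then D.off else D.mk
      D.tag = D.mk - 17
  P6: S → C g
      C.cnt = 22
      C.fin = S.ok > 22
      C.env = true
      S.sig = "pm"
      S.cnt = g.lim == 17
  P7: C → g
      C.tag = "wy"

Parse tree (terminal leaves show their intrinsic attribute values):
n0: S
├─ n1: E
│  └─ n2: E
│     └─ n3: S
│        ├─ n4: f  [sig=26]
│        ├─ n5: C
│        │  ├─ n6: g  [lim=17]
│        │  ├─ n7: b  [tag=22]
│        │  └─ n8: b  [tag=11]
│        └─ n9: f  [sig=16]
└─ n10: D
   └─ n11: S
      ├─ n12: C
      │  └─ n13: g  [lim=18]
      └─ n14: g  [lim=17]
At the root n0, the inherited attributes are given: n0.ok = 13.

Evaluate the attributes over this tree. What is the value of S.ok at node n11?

1. n0.ok = 13  [given at root]
2. n3.ok = -2  [-2]
3. n4.sig = 26  [terminal]
4. n5.cnt = 16  [f₀.sig + S.ok - 8]
5. n5.fin = true  [S.ok > -3]
6. n5.env = false  [S.ok > -2]
7. n6.lim = 17  [terminal]
8. n7.tag = 22  [terminal]
9. n8.tag = 11  [terminal]
10. n5.tag = "qq"  ["qq"]
11. n9.sig = 16  [terminal]
12. n3.sig = "qqy"  [C.tag ++ "y"]
13. n3.cnt = false  [false]
14. n2.cnt = true  [S.cnt == false]
15. n2.acc = true  [true]
16. n1.cnt = false  [E₁.acc == false]
17. n1.acc = true  [true]
18. n10.mk = 23  [23]
19. n10.off = 29  [S.ok + 16]
20. n10.key = false  [E.cnt and E.acc]
21. n11.ok = 23  [if D.key then D.off else D.mk]
22. n12.cnt = 22  [22]
23. n12.fin = true  [S.ok > 22]
24. n12.env = true  [true]
25. n13.lim = 18  [terminal]
26. n12.tag = "wy"  ["wy"]
27. n14.lim = 17  [terminal]
28. n11.sig = "pm"  ["pm"]
29. n11.cnt = true  [g.lim == 17]
30. n10.tag = 6  [D.mk - 17]
31. n0.sig = "nk"  ["nk"]
32. n0.cnt = false  [E.cnt == true]

23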